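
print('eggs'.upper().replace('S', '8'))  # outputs EGG8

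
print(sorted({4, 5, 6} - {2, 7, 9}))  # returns [4, 5, 6]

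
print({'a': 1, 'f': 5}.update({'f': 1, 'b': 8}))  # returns None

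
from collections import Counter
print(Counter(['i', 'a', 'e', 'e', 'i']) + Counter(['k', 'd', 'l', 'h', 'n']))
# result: Counter({'i': 2, 'e': 2, 'a': 1, 'k': 1, 'd': 1, 'l': 1, 'h': 1, 'n': 1})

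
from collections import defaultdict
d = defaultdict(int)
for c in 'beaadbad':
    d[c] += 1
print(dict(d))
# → {'b': 2, 'e': 1, 'a': 3, 'd': 2}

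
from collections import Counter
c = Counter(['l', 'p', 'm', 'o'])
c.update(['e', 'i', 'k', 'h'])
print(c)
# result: Counter({'l': 1, 'p': 1, 'm': 1, 'o': 1, 'e': 1, 'i': 1, 'k': 1, 'h': 1})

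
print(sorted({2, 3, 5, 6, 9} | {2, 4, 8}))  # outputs [2, 3, 4, 5, 6, 8, 9]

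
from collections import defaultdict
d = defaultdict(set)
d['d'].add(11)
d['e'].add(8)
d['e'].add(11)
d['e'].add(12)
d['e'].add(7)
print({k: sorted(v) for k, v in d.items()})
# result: {'d': [11], 'e': [7, 8, 11, 12]}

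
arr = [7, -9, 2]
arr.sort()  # [-9, 2, 7]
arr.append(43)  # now [-9, 2, 7, 43]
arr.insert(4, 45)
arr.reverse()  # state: [45, 43, 7, 2, -9]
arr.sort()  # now [-9, 2, 7, 43, 45]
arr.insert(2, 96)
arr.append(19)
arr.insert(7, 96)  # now [-9, 2, 96, 7, 43, 45, 19, 96]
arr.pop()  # 96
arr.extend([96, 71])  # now [-9, 2, 96, 7, 43, 45, 19, 96, 71]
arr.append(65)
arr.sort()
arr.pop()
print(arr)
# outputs [-9, 2, 7, 19, 43, 45, 65, 71, 96]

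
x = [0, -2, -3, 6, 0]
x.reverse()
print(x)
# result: [0, 6, -3, -2, 0]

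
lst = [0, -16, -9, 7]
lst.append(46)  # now [0, -16, -9, 7, 46]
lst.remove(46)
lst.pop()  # 7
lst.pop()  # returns -9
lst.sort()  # [-16, 0]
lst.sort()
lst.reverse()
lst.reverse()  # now [-16, 0]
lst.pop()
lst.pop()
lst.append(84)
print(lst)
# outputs [84]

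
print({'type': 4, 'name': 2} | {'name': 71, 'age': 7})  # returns {'type': 4, 'name': 71, 'age': 7}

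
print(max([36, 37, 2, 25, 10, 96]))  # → 96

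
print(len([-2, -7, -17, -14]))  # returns 4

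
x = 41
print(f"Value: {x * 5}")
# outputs Value: 205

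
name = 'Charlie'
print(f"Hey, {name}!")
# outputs Hey, Charlie!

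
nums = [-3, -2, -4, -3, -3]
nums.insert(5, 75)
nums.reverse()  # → [75, -3, -3, -4, -2, -3]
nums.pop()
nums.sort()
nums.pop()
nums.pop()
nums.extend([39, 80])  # [-4, -3, -3, 39, 80]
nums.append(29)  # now [-4, -3, -3, 39, 80, 29]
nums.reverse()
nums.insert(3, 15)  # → [29, 80, 39, 15, -3, -3, -4]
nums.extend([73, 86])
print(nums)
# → [29, 80, 39, 15, -3, -3, -4, 73, 86]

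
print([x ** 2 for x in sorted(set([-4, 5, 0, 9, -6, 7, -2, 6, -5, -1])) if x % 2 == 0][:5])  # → [36, 16, 4, 0, 36]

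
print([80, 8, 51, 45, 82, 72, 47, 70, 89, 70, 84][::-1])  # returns [84, 70, 89, 70, 47, 72, 82, 45, 51, 8, 80]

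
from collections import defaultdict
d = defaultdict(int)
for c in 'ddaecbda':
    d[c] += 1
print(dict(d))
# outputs {'d': 3, 'a': 2, 'e': 1, 'c': 1, 'b': 1}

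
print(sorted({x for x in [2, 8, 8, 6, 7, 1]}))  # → [1, 2, 6, 7, 8]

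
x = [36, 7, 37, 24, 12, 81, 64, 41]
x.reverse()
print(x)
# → [41, 64, 81, 12, 24, 37, 7, 36]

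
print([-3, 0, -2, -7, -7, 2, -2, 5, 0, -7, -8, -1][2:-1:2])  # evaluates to [-2, -7, -2, 0, -8]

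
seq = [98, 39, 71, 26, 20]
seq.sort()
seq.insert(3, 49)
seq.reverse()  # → [98, 71, 49, 39, 26, 20]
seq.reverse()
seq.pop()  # 98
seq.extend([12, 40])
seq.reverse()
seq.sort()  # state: [12, 20, 26, 39, 40, 49, 71]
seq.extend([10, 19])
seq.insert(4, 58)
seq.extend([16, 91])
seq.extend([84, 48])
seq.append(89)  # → [12, 20, 26, 39, 58, 40, 49, 71, 10, 19, 16, 91, 84, 48, 89]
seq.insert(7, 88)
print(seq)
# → [12, 20, 26, 39, 58, 40, 49, 88, 71, 10, 19, 16, 91, 84, 48, 89]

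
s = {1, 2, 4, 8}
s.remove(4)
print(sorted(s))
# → [1, 2, 8]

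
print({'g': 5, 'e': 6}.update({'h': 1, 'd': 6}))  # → None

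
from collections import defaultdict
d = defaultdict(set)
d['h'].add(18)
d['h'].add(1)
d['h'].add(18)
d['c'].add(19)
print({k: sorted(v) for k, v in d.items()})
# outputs {'h': [1, 18], 'c': [19]}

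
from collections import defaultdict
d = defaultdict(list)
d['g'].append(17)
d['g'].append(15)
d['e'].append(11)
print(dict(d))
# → {'g': [17, 15], 'e': [11]}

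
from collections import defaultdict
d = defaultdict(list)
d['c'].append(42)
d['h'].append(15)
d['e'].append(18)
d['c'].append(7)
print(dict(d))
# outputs {'c': [42, 7], 'h': [15], 'e': [18]}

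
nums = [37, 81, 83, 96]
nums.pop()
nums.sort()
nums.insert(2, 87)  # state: [37, 81, 87, 83]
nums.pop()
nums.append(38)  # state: [37, 81, 87, 38]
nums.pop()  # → 38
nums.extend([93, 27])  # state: [37, 81, 87, 93, 27]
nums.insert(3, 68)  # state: [37, 81, 87, 68, 93, 27]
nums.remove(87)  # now [37, 81, 68, 93, 27]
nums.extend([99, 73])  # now [37, 81, 68, 93, 27, 99, 73]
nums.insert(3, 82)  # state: [37, 81, 68, 82, 93, 27, 99, 73]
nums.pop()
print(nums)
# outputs [37, 81, 68, 82, 93, 27, 99]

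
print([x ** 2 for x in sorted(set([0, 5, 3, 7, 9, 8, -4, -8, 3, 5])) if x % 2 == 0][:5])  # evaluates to [64, 16, 0, 64]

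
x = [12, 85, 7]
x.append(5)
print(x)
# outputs [12, 85, 7, 5]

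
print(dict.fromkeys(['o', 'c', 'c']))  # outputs {'o': None, 'c': None}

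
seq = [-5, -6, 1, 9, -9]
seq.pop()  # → -9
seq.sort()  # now [-6, -5, 1, 9]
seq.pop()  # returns 9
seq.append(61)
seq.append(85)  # [-6, -5, 1, 61, 85]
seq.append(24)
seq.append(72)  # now [-6, -5, 1, 61, 85, 24, 72]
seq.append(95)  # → [-6, -5, 1, 61, 85, 24, 72, 95]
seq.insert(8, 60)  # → [-6, -5, 1, 61, 85, 24, 72, 95, 60]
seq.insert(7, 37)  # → [-6, -5, 1, 61, 85, 24, 72, 37, 95, 60]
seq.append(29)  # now [-6, -5, 1, 61, 85, 24, 72, 37, 95, 60, 29]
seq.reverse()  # [29, 60, 95, 37, 72, 24, 85, 61, 1, -5, -6]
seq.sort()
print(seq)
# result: [-6, -5, 1, 24, 29, 37, 60, 61, 72, 85, 95]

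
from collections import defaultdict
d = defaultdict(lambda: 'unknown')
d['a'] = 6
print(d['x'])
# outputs unknown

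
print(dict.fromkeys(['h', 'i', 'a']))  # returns {'h': None, 'i': None, 'a': None}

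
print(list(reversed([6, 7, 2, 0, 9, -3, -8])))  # [-8, -3, 9, 0, 2, 7, 6]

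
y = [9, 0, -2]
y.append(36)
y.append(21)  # [9, 0, -2, 36, 21]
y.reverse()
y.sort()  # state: [-2, 0, 9, 21, 36]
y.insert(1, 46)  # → [-2, 46, 0, 9, 21, 36]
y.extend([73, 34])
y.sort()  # [-2, 0, 9, 21, 34, 36, 46, 73]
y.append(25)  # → [-2, 0, 9, 21, 34, 36, 46, 73, 25]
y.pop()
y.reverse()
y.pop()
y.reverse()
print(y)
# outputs [0, 9, 21, 34, 36, 46, 73]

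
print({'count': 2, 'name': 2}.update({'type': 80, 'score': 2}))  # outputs None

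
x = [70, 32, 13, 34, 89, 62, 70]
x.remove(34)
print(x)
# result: [70, 32, 13, 89, 62, 70]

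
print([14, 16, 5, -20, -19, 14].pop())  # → 14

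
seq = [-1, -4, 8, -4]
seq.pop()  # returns -4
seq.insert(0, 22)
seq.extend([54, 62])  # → [22, -1, -4, 8, 54, 62]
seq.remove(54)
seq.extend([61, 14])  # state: [22, -1, -4, 8, 62, 61, 14]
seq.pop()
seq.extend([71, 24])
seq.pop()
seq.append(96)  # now [22, -1, -4, 8, 62, 61, 71, 96]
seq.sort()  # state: [-4, -1, 8, 22, 61, 62, 71, 96]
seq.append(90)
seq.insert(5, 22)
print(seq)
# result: [-4, -1, 8, 22, 61, 22, 62, 71, 96, 90]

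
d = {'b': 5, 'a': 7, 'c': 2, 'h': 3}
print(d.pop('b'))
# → 5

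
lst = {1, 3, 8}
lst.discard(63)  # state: {1, 3, 8}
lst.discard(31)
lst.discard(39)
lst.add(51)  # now {1, 3, 8, 51}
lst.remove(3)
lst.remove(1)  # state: {8, 51}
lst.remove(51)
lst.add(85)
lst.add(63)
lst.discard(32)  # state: {8, 63, 85}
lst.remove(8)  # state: {63, 85}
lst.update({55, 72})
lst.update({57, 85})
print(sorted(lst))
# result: [55, 57, 63, 72, 85]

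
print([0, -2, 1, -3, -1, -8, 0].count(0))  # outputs 2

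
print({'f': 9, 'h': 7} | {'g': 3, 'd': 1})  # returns {'f': 9, 'h': 7, 'g': 3, 'd': 1}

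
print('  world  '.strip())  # world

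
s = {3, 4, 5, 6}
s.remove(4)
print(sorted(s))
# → [3, 5, 6]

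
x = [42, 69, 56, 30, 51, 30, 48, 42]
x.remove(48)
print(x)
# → [42, 69, 56, 30, 51, 30, 42]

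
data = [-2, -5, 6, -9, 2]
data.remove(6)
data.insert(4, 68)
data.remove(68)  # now [-2, -5, -9, 2]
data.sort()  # [-9, -5, -2, 2]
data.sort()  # [-9, -5, -2, 2]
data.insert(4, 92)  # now [-9, -5, -2, 2, 92]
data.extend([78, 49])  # [-9, -5, -2, 2, 92, 78, 49]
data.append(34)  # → [-9, -5, -2, 2, 92, 78, 49, 34]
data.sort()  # [-9, -5, -2, 2, 34, 49, 78, 92]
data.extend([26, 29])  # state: [-9, -5, -2, 2, 34, 49, 78, 92, 26, 29]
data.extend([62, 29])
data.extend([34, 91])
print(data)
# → [-9, -5, -2, 2, 34, 49, 78, 92, 26, 29, 62, 29, 34, 91]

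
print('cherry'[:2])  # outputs ch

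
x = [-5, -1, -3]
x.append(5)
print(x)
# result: [-5, -1, -3, 5]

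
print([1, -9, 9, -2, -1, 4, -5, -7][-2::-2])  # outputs [-5, -1, 9, 1]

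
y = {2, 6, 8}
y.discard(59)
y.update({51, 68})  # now {2, 6, 8, 51, 68}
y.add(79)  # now {2, 6, 8, 51, 68, 79}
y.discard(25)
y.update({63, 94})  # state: {2, 6, 8, 51, 63, 68, 79, 94}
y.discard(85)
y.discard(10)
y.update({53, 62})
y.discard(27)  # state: {2, 6, 8, 51, 53, 62, 63, 68, 79, 94}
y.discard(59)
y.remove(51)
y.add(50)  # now {2, 6, 8, 50, 53, 62, 63, 68, 79, 94}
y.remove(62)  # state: {2, 6, 8, 50, 53, 63, 68, 79, 94}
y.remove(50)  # {2, 6, 8, 53, 63, 68, 79, 94}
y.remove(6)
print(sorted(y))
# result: [2, 8, 53, 63, 68, 79, 94]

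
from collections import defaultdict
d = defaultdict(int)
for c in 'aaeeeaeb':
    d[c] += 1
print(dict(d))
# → {'a': 3, 'e': 4, 'b': 1}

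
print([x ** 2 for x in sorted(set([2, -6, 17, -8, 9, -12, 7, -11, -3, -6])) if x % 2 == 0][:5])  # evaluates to [144, 64, 36, 4]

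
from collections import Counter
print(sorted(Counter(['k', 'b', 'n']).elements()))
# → ['b', 'k', 'n']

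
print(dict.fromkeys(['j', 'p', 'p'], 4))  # {'j': 4, 'p': 4}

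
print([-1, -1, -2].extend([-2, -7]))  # None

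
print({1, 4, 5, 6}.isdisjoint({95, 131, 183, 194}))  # True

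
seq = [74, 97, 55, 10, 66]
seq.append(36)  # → [74, 97, 55, 10, 66, 36]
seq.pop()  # 36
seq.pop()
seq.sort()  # [10, 55, 74, 97]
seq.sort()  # [10, 55, 74, 97]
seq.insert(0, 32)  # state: [32, 10, 55, 74, 97]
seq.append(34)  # [32, 10, 55, 74, 97, 34]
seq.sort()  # [10, 32, 34, 55, 74, 97]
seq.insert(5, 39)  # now [10, 32, 34, 55, 74, 39, 97]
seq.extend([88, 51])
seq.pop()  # 51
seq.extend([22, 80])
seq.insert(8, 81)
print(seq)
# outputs [10, 32, 34, 55, 74, 39, 97, 88, 81, 22, 80]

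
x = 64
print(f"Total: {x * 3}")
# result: Total: 192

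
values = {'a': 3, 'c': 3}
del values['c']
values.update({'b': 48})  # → {'a': 3, 'b': 48}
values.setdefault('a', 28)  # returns 3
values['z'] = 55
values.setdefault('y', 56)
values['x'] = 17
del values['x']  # {'a': 3, 'b': 48, 'z': 55, 'y': 56}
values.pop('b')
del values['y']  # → {'a': 3, 'z': 55}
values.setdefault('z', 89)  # 55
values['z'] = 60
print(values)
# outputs {'a': 3, 'z': 60}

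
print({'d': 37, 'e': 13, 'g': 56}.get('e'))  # 13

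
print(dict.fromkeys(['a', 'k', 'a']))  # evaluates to {'a': None, 'k': None}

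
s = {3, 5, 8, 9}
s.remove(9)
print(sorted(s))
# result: [3, 5, 8]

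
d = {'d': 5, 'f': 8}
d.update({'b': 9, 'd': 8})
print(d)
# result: {'d': 8, 'f': 8, 'b': 9}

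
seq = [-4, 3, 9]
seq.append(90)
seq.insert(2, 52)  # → [-4, 3, 52, 9, 90]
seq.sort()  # [-4, 3, 9, 52, 90]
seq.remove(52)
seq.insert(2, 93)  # [-4, 3, 93, 9, 90]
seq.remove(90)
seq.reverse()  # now [9, 93, 3, -4]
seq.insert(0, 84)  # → [84, 9, 93, 3, -4]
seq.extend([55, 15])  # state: [84, 9, 93, 3, -4, 55, 15]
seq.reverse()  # [15, 55, -4, 3, 93, 9, 84]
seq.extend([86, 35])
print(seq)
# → [15, 55, -4, 3, 93, 9, 84, 86, 35]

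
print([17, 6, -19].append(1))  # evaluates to None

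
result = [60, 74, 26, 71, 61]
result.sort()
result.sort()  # [26, 60, 61, 71, 74]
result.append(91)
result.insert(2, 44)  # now [26, 60, 44, 61, 71, 74, 91]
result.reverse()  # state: [91, 74, 71, 61, 44, 60, 26]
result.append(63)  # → [91, 74, 71, 61, 44, 60, 26, 63]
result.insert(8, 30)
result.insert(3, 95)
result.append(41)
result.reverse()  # [41, 30, 63, 26, 60, 44, 61, 95, 71, 74, 91]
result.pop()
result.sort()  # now [26, 30, 41, 44, 60, 61, 63, 71, 74, 95]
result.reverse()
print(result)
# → [95, 74, 71, 63, 61, 60, 44, 41, 30, 26]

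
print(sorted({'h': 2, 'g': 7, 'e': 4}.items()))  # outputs [('e', 4), ('g', 7), ('h', 2)]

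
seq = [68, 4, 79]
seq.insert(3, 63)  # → [68, 4, 79, 63]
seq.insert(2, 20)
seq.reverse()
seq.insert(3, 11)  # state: [63, 79, 20, 11, 4, 68]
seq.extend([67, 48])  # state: [63, 79, 20, 11, 4, 68, 67, 48]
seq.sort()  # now [4, 11, 20, 48, 63, 67, 68, 79]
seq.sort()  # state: [4, 11, 20, 48, 63, 67, 68, 79]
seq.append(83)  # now [4, 11, 20, 48, 63, 67, 68, 79, 83]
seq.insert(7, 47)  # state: [4, 11, 20, 48, 63, 67, 68, 47, 79, 83]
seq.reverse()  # [83, 79, 47, 68, 67, 63, 48, 20, 11, 4]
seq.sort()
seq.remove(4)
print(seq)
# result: [11, 20, 47, 48, 63, 67, 68, 79, 83]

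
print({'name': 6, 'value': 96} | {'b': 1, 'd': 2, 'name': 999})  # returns {'name': 999, 'value': 96, 'b': 1, 'd': 2}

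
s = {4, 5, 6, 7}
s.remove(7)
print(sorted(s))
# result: [4, 5, 6]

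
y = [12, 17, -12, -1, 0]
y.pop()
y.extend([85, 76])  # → [12, 17, -12, -1, 85, 76]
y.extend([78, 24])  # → [12, 17, -12, -1, 85, 76, 78, 24]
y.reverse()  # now [24, 78, 76, 85, -1, -12, 17, 12]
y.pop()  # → 12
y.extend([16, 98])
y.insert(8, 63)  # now [24, 78, 76, 85, -1, -12, 17, 16, 63, 98]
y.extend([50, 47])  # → [24, 78, 76, 85, -1, -12, 17, 16, 63, 98, 50, 47]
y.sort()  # [-12, -1, 16, 17, 24, 47, 50, 63, 76, 78, 85, 98]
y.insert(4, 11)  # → [-12, -1, 16, 17, 11, 24, 47, 50, 63, 76, 78, 85, 98]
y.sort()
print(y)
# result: [-12, -1, 11, 16, 17, 24, 47, 50, 63, 76, 78, 85, 98]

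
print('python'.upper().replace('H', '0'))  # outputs PYT0ON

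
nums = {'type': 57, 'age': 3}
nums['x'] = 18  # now {'type': 57, 'age': 3, 'x': 18}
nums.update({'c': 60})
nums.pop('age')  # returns 3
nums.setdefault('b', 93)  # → 93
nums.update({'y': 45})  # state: {'type': 57, 'x': 18, 'c': 60, 'b': 93, 'y': 45}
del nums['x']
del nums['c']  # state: {'type': 57, 'b': 93, 'y': 45}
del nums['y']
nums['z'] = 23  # {'type': 57, 'b': 93, 'z': 23}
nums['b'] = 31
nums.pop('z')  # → 23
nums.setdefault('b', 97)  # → 31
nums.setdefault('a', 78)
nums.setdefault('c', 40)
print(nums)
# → {'type': 57, 'b': 31, 'a': 78, 'c': 40}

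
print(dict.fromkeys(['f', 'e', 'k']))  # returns {'f': None, 'e': None, 'k': None}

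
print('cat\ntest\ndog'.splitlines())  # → ['cat', 'test', 'dog']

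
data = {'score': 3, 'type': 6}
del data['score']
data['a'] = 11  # {'type': 6, 'a': 11}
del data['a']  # {'type': 6}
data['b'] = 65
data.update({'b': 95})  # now {'type': 6, 'b': 95}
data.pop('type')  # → 6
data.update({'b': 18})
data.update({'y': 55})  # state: {'b': 18, 'y': 55}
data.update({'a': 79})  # {'b': 18, 'y': 55, 'a': 79}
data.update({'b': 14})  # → {'b': 14, 'y': 55, 'a': 79}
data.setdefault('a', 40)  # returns 79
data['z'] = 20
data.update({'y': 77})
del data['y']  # {'b': 14, 'a': 79, 'z': 20}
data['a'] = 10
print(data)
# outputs {'b': 14, 'a': 10, 'z': 20}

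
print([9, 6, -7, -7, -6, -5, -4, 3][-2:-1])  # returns [-4]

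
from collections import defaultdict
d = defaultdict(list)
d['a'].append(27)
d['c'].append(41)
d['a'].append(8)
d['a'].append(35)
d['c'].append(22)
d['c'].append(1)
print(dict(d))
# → {'a': [27, 8, 35], 'c': [41, 22, 1]}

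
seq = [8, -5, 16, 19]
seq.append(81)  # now [8, -5, 16, 19, 81]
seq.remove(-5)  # [8, 16, 19, 81]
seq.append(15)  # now [8, 16, 19, 81, 15]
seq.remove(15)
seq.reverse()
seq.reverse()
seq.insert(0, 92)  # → [92, 8, 16, 19, 81]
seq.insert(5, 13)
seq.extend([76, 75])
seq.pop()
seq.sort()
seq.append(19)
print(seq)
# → [8, 13, 16, 19, 76, 81, 92, 19]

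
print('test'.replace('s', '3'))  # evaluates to te3t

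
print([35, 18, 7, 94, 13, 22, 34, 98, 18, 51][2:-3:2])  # [7, 13, 34]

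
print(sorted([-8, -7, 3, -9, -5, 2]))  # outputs [-9, -8, -7, -5, 2, 3]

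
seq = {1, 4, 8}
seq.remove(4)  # {1, 8}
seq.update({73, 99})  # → {1, 8, 73, 99}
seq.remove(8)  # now {1, 73, 99}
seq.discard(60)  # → {1, 73, 99}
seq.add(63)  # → {1, 63, 73, 99}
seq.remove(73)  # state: {1, 63, 99}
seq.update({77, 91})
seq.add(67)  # {1, 63, 67, 77, 91, 99}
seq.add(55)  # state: {1, 55, 63, 67, 77, 91, 99}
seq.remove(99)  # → {1, 55, 63, 67, 77, 91}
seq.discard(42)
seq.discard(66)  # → {1, 55, 63, 67, 77, 91}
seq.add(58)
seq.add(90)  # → {1, 55, 58, 63, 67, 77, 90, 91}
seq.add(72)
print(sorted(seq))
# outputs [1, 55, 58, 63, 67, 72, 77, 90, 91]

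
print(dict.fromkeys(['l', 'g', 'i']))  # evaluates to {'l': None, 'g': None, 'i': None}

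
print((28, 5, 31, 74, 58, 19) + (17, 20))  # (28, 5, 31, 74, 58, 19, 17, 20)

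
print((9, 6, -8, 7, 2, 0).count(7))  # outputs 1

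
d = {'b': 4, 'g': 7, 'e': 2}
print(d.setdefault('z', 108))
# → 108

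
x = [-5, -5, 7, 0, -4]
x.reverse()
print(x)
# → [-4, 0, 7, -5, -5]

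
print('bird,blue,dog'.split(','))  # ['bird', 'blue', 'dog']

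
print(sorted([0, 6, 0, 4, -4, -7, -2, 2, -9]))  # [-9, -7, -4, -2, 0, 0, 2, 4, 6]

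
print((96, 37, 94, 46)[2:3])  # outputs (94,)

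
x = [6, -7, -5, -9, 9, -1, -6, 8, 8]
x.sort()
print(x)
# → [-9, -7, -6, -5, -1, 6, 8, 8, 9]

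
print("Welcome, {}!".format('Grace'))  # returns Welcome, Grace!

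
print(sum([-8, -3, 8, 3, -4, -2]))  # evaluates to -6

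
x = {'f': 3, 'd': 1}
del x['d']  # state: {'f': 3}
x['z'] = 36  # {'f': 3, 'z': 36}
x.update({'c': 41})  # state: {'f': 3, 'z': 36, 'c': 41}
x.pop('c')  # 41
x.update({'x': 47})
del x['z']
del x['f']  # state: {'x': 47}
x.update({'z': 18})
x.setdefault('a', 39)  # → 39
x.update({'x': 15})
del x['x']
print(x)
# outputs {'z': 18, 'a': 39}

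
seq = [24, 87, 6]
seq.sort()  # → [6, 24, 87]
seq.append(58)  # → [6, 24, 87, 58]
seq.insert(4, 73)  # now [6, 24, 87, 58, 73]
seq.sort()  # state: [6, 24, 58, 73, 87]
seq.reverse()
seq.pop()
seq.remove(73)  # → [87, 58, 24]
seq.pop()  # 24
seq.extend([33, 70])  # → [87, 58, 33, 70]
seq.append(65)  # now [87, 58, 33, 70, 65]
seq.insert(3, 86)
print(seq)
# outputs [87, 58, 33, 86, 70, 65]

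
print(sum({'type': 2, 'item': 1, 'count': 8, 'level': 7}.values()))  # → 18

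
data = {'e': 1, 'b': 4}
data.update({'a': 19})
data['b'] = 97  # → {'e': 1, 'b': 97, 'a': 19}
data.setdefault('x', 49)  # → 49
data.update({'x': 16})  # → {'e': 1, 'b': 97, 'a': 19, 'x': 16}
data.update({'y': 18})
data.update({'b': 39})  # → {'e': 1, 'b': 39, 'a': 19, 'x': 16, 'y': 18}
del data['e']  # {'b': 39, 'a': 19, 'x': 16, 'y': 18}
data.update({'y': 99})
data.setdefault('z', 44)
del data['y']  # {'b': 39, 'a': 19, 'x': 16, 'z': 44}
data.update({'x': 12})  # {'b': 39, 'a': 19, 'x': 12, 'z': 44}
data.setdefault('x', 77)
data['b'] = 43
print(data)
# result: {'b': 43, 'a': 19, 'x': 12, 'z': 44}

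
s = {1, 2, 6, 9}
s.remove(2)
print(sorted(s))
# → [1, 6, 9]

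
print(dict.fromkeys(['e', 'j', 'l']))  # {'e': None, 'j': None, 'l': None}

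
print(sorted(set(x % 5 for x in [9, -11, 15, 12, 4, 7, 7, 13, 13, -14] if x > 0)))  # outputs [0, 2, 3, 4]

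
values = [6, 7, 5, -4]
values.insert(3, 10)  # [6, 7, 5, 10, -4]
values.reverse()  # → [-4, 10, 5, 7, 6]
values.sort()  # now [-4, 5, 6, 7, 10]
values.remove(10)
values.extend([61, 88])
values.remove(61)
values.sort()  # [-4, 5, 6, 7, 88]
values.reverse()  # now [88, 7, 6, 5, -4]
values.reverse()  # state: [-4, 5, 6, 7, 88]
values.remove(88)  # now [-4, 5, 6, 7]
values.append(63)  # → [-4, 5, 6, 7, 63]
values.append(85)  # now [-4, 5, 6, 7, 63, 85]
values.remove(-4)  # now [5, 6, 7, 63, 85]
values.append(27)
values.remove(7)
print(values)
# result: [5, 6, 63, 85, 27]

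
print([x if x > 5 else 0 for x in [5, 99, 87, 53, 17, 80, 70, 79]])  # [0, 99, 87, 53, 17, 80, 70, 79]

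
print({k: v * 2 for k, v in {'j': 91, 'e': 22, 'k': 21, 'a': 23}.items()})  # {'j': 182, 'e': 44, 'k': 42, 'a': 46}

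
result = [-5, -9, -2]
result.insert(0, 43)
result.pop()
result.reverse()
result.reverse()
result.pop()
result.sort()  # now [-5, 43]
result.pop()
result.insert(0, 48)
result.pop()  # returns -5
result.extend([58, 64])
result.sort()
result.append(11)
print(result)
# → [48, 58, 64, 11]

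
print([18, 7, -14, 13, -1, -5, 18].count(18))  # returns 2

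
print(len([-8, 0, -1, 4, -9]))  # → 5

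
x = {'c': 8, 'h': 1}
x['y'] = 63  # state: {'c': 8, 'h': 1, 'y': 63}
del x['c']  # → {'h': 1, 'y': 63}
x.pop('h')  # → 1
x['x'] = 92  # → {'y': 63, 'x': 92}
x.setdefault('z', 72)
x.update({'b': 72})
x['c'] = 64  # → {'y': 63, 'x': 92, 'z': 72, 'b': 72, 'c': 64}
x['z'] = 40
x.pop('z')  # 40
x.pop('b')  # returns 72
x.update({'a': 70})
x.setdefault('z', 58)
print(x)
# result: {'y': 63, 'x': 92, 'c': 64, 'a': 70, 'z': 58}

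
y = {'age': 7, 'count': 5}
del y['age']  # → {'count': 5}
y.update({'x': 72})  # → {'count': 5, 'x': 72}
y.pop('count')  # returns 5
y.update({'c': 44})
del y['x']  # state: {'c': 44}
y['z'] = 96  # {'c': 44, 'z': 96}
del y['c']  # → {'z': 96}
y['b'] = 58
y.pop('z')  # 96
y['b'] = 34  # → {'b': 34}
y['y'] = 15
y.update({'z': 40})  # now {'b': 34, 'y': 15, 'z': 40}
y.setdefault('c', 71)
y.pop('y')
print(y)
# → {'b': 34, 'z': 40, 'c': 71}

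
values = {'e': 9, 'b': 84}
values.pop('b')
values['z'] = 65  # {'e': 9, 'z': 65}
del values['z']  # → {'e': 9}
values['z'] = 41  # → {'e': 9, 'z': 41}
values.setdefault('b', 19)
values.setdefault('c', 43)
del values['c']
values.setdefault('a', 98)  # 98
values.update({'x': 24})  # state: {'e': 9, 'z': 41, 'b': 19, 'a': 98, 'x': 24}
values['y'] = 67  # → {'e': 9, 'z': 41, 'b': 19, 'a': 98, 'x': 24, 'y': 67}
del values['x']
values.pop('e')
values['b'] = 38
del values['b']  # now {'z': 41, 'a': 98, 'y': 67}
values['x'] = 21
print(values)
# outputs {'z': 41, 'a': 98, 'y': 67, 'x': 21}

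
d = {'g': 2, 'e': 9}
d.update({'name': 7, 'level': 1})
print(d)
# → {'g': 2, 'e': 9, 'name': 7, 'level': 1}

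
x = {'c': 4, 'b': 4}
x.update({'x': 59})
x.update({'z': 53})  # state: {'c': 4, 'b': 4, 'x': 59, 'z': 53}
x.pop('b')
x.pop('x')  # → 59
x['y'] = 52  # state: {'c': 4, 'z': 53, 'y': 52}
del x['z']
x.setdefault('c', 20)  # 4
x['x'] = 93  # {'c': 4, 'y': 52, 'x': 93}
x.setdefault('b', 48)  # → 48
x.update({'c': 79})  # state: {'c': 79, 'y': 52, 'x': 93, 'b': 48}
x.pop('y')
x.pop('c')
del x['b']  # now {'x': 93}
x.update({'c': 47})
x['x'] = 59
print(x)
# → {'x': 59, 'c': 47}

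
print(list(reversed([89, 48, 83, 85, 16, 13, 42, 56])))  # [56, 42, 13, 16, 85, 83, 48, 89]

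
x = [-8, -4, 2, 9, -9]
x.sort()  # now [-9, -8, -4, 2, 9]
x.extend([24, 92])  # [-9, -8, -4, 2, 9, 24, 92]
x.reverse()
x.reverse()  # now [-9, -8, -4, 2, 9, 24, 92]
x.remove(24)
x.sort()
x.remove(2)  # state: [-9, -8, -4, 9, 92]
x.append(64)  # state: [-9, -8, -4, 9, 92, 64]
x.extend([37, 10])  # [-9, -8, -4, 9, 92, 64, 37, 10]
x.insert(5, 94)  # [-9, -8, -4, 9, 92, 94, 64, 37, 10]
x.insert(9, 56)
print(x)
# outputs [-9, -8, -4, 9, 92, 94, 64, 37, 10, 56]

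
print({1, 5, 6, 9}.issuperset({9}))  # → True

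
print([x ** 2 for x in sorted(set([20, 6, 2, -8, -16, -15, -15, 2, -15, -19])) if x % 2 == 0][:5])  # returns [256, 64, 4, 36, 400]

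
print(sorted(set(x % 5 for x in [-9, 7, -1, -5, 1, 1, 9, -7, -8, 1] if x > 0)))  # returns [1, 2, 4]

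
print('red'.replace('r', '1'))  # 1ed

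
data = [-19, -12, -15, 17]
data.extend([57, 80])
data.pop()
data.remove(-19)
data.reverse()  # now [57, 17, -15, -12]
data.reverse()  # [-12, -15, 17, 57]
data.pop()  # 57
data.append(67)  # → [-12, -15, 17, 67]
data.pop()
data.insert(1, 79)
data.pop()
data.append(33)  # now [-12, 79, -15, 33]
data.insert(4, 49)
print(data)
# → [-12, 79, -15, 33, 49]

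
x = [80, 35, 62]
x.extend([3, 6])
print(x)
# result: [80, 35, 62, 3, 6]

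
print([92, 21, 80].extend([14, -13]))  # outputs None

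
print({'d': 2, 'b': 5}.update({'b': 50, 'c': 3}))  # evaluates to None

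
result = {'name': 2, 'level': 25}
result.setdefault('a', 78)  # 78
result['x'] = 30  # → {'name': 2, 'level': 25, 'a': 78, 'x': 30}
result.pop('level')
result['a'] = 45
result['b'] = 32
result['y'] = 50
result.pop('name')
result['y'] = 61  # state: {'a': 45, 'x': 30, 'b': 32, 'y': 61}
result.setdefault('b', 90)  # 32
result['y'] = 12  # {'a': 45, 'x': 30, 'b': 32, 'y': 12}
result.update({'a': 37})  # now {'a': 37, 'x': 30, 'b': 32, 'y': 12}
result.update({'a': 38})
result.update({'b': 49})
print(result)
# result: {'a': 38, 'x': 30, 'b': 49, 'y': 12}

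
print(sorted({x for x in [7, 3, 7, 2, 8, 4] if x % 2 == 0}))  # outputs [2, 4, 8]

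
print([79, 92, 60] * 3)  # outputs [79, 92, 60, 79, 92, 60, 79, 92, 60]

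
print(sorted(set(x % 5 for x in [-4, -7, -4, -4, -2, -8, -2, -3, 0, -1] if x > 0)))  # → []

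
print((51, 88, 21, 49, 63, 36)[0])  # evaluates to 51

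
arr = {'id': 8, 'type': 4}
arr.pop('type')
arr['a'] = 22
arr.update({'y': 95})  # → {'id': 8, 'a': 22, 'y': 95}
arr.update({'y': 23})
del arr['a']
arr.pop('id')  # 8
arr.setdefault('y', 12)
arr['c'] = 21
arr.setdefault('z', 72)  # 72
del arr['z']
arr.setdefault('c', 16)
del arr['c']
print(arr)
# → {'y': 23}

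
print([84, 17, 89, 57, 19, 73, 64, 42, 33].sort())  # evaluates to None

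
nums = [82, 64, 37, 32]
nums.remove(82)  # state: [64, 37, 32]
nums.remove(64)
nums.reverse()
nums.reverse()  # [37, 32]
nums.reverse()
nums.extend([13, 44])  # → [32, 37, 13, 44]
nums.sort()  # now [13, 32, 37, 44]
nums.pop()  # 44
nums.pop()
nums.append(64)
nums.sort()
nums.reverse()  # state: [64, 32, 13]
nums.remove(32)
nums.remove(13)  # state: [64]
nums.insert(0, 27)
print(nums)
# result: [27, 64]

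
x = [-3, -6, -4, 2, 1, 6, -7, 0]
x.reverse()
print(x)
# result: [0, -7, 6, 1, 2, -4, -6, -3]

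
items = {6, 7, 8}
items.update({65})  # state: {6, 7, 8, 65}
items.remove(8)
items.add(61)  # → {6, 7, 61, 65}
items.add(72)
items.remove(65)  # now {6, 7, 61, 72}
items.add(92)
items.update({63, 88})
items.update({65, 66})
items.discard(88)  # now {6, 7, 61, 63, 65, 66, 72, 92}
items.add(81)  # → {6, 7, 61, 63, 65, 66, 72, 81, 92}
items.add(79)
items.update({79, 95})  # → {6, 7, 61, 63, 65, 66, 72, 79, 81, 92, 95}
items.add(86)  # {6, 7, 61, 63, 65, 66, 72, 79, 81, 86, 92, 95}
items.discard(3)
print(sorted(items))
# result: [6, 7, 61, 63, 65, 66, 72, 79, 81, 86, 92, 95]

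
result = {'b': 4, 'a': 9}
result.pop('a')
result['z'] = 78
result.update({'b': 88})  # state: {'b': 88, 'z': 78}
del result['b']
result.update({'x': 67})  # {'z': 78, 'x': 67}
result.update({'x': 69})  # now {'z': 78, 'x': 69}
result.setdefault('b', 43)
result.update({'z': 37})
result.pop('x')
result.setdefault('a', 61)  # 61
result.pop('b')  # 43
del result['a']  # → {'z': 37}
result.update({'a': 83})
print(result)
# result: {'z': 37, 'a': 83}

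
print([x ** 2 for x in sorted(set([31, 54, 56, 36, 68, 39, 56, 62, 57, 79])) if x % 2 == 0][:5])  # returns [1296, 2916, 3136, 3844, 4624]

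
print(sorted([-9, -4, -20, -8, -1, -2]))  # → [-20, -9, -8, -4, -2, -1]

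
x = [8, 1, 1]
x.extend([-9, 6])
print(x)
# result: [8, 1, 1, -9, 6]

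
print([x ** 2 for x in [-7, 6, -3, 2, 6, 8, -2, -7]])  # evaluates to [49, 36, 9, 4, 36, 64, 4, 49]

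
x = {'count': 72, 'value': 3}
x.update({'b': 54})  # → {'count': 72, 'value': 3, 'b': 54}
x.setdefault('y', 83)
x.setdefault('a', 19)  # 19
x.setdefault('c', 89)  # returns 89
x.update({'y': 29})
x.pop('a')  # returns 19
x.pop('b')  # 54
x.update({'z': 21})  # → {'count': 72, 'value': 3, 'y': 29, 'c': 89, 'z': 21}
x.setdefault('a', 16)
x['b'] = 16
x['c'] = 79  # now {'count': 72, 'value': 3, 'y': 29, 'c': 79, 'z': 21, 'a': 16, 'b': 16}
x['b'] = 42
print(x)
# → {'count': 72, 'value': 3, 'y': 29, 'c': 79, 'z': 21, 'a': 16, 'b': 42}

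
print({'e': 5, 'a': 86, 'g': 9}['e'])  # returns 5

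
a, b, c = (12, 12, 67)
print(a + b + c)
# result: 91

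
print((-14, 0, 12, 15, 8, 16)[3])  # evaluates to 15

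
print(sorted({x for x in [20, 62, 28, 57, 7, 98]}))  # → [7, 20, 28, 57, 62, 98]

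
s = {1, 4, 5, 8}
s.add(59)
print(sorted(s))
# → [1, 4, 5, 8, 59]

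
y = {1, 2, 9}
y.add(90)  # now {1, 2, 9, 90}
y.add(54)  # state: {1, 2, 9, 54, 90}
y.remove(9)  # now {1, 2, 54, 90}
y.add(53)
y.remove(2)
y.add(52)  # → {1, 52, 53, 54, 90}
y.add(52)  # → {1, 52, 53, 54, 90}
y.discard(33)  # {1, 52, 53, 54, 90}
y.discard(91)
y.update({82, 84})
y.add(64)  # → {1, 52, 53, 54, 64, 82, 84, 90}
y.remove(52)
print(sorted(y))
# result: [1, 53, 54, 64, 82, 84, 90]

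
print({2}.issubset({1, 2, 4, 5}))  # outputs True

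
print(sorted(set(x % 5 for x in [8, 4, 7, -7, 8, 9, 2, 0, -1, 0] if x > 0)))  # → [2, 3, 4]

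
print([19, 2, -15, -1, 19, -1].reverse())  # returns None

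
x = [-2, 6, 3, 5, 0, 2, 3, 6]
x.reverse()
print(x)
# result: [6, 3, 2, 0, 5, 3, 6, -2]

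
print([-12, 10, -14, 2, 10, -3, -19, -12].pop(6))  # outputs -19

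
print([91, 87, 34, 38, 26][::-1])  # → [26, 38, 34, 87, 91]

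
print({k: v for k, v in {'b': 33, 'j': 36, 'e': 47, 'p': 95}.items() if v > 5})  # {'b': 33, 'j': 36, 'e': 47, 'p': 95}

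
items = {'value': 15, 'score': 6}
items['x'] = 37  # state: {'value': 15, 'score': 6, 'x': 37}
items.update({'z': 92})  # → {'value': 15, 'score': 6, 'x': 37, 'z': 92}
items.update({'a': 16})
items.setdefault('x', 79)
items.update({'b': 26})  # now {'value': 15, 'score': 6, 'x': 37, 'z': 92, 'a': 16, 'b': 26}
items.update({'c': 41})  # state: {'value': 15, 'score': 6, 'x': 37, 'z': 92, 'a': 16, 'b': 26, 'c': 41}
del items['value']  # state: {'score': 6, 'x': 37, 'z': 92, 'a': 16, 'b': 26, 'c': 41}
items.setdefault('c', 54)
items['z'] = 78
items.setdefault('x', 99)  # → 37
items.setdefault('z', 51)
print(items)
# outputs {'score': 6, 'x': 37, 'z': 78, 'a': 16, 'b': 26, 'c': 41}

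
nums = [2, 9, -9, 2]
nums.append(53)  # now [2, 9, -9, 2, 53]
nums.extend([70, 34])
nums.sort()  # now [-9, 2, 2, 9, 34, 53, 70]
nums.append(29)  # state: [-9, 2, 2, 9, 34, 53, 70, 29]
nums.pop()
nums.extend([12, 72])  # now [-9, 2, 2, 9, 34, 53, 70, 12, 72]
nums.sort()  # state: [-9, 2, 2, 9, 12, 34, 53, 70, 72]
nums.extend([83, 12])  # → [-9, 2, 2, 9, 12, 34, 53, 70, 72, 83, 12]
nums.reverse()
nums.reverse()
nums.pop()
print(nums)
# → [-9, 2, 2, 9, 12, 34, 53, 70, 72, 83]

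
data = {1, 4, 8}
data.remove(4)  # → {1, 8}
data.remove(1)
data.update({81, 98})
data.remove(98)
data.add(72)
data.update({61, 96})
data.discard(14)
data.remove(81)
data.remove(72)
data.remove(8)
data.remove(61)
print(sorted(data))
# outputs [96]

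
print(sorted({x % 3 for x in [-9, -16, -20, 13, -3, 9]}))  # [0, 1, 2]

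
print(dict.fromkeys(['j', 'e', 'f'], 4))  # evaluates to {'j': 4, 'e': 4, 'f': 4}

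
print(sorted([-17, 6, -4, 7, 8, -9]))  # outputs [-17, -9, -4, 6, 7, 8]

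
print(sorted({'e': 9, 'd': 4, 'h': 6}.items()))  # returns [('d', 4), ('e', 9), ('h', 6)]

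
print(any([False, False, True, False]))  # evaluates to True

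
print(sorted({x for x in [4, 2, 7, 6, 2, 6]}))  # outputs [2, 4, 6, 7]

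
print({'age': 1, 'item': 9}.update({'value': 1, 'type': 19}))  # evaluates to None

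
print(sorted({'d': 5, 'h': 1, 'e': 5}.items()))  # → [('d', 5), ('e', 5), ('h', 1)]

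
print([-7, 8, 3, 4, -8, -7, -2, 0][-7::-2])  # [8]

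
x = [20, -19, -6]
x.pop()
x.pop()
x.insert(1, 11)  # [20, 11]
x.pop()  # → 11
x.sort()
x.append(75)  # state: [20, 75]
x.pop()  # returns 75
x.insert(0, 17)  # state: [17, 20]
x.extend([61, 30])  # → [17, 20, 61, 30]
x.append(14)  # [17, 20, 61, 30, 14]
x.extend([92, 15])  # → [17, 20, 61, 30, 14, 92, 15]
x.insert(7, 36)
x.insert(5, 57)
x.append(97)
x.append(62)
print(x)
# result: [17, 20, 61, 30, 14, 57, 92, 15, 36, 97, 62]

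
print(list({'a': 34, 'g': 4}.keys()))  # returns ['a', 'g']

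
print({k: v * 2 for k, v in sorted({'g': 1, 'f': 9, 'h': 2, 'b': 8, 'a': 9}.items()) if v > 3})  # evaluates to {'a': 18, 'b': 16, 'f': 18}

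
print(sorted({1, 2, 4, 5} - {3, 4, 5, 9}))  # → [1, 2]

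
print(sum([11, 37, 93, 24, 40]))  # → 205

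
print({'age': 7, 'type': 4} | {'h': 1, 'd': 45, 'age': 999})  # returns {'age': 999, 'type': 4, 'h': 1, 'd': 45}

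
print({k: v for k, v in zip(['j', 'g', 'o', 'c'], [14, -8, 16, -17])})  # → {'j': 14, 'g': -8, 'o': 16, 'c': -17}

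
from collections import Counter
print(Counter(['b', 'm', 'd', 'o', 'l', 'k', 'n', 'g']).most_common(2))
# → [('b', 1), ('m', 1)]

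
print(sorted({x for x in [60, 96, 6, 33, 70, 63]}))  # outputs [6, 33, 60, 63, 70, 96]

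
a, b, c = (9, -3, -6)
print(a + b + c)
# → 0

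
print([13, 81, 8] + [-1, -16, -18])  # [13, 81, 8, -1, -16, -18]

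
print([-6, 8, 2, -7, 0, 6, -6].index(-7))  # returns 3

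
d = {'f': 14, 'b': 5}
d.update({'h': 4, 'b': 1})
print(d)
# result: {'f': 14, 'b': 1, 'h': 4}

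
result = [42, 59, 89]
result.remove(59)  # [42, 89]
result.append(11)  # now [42, 89, 11]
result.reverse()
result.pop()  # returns 42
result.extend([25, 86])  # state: [11, 89, 25, 86]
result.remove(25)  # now [11, 89, 86]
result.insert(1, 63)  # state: [11, 63, 89, 86]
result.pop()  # 86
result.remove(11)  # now [63, 89]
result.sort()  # [63, 89]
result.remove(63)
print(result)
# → [89]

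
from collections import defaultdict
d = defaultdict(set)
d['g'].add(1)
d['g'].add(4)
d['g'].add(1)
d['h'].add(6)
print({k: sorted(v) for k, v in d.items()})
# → {'g': [1, 4], 'h': [6]}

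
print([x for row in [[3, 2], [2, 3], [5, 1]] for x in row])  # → [3, 2, 2, 3, 5, 1]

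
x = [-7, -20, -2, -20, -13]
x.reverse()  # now [-13, -20, -2, -20, -7]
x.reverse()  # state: [-7, -20, -2, -20, -13]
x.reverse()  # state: [-13, -20, -2, -20, -7]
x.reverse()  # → [-7, -20, -2, -20, -13]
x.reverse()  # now [-13, -20, -2, -20, -7]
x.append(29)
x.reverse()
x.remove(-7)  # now [29, -20, -2, -20, -13]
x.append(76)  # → [29, -20, -2, -20, -13, 76]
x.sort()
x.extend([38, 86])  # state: [-20, -20, -13, -2, 29, 76, 38, 86]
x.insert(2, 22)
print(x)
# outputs [-20, -20, 22, -13, -2, 29, 76, 38, 86]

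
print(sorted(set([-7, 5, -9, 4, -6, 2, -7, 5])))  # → [-9, -7, -6, 2, 4, 5]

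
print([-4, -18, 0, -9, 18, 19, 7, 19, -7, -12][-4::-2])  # [7, 18, 0, -4]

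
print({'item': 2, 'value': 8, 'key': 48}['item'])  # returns 2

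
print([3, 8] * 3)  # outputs [3, 8, 3, 8, 3, 8]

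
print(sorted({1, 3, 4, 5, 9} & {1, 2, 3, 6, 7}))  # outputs [1, 3]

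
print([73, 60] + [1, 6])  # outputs [73, 60, 1, 6]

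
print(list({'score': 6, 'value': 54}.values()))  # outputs [6, 54]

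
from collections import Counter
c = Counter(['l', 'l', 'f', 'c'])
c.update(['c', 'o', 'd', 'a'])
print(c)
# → Counter({'l': 2, 'c': 2, 'f': 1, 'o': 1, 'd': 1, 'a': 1})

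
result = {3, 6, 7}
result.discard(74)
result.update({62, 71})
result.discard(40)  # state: {3, 6, 7, 62, 71}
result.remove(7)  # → {3, 6, 62, 71}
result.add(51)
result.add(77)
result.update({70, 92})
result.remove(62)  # {3, 6, 51, 70, 71, 77, 92}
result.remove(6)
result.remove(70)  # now {3, 51, 71, 77, 92}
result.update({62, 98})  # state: {3, 51, 62, 71, 77, 92, 98}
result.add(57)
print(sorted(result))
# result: [3, 51, 57, 62, 71, 77, 92, 98]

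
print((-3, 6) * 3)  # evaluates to (-3, 6, -3, 6, -3, 6)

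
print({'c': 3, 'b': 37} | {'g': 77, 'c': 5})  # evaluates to {'c': 5, 'b': 37, 'g': 77}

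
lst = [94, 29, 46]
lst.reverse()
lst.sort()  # [29, 46, 94]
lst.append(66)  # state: [29, 46, 94, 66]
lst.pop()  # 66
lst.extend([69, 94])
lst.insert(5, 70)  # [29, 46, 94, 69, 94, 70]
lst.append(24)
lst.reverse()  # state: [24, 70, 94, 69, 94, 46, 29]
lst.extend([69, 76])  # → [24, 70, 94, 69, 94, 46, 29, 69, 76]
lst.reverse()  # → [76, 69, 29, 46, 94, 69, 94, 70, 24]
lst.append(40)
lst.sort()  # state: [24, 29, 40, 46, 69, 69, 70, 76, 94, 94]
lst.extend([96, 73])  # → [24, 29, 40, 46, 69, 69, 70, 76, 94, 94, 96, 73]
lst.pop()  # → 73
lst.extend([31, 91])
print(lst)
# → [24, 29, 40, 46, 69, 69, 70, 76, 94, 94, 96, 31, 91]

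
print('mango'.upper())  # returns MANGO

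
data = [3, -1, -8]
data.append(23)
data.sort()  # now [-8, -1, 3, 23]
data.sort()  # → [-8, -1, 3, 23]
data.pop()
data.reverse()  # [3, -1, -8]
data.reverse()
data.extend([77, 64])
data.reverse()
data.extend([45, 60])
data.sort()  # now [-8, -1, 3, 45, 60, 64, 77]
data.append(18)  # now [-8, -1, 3, 45, 60, 64, 77, 18]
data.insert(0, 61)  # [61, -8, -1, 3, 45, 60, 64, 77, 18]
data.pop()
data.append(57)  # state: [61, -8, -1, 3, 45, 60, 64, 77, 57]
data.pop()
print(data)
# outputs [61, -8, -1, 3, 45, 60, 64, 77]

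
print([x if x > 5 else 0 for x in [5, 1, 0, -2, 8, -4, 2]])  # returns [0, 0, 0, 0, 8, 0, 0]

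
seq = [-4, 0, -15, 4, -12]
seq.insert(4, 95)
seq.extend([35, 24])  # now [-4, 0, -15, 4, 95, -12, 35, 24]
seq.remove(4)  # [-4, 0, -15, 95, -12, 35, 24]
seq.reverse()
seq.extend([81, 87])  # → [24, 35, -12, 95, -15, 0, -4, 81, 87]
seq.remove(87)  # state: [24, 35, -12, 95, -15, 0, -4, 81]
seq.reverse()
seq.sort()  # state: [-15, -12, -4, 0, 24, 35, 81, 95]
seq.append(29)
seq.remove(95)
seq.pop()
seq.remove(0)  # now [-15, -12, -4, 24, 35, 81]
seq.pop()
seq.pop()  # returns 35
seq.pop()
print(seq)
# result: [-15, -12, -4]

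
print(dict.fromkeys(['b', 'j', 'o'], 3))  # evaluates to {'b': 3, 'j': 3, 'o': 3}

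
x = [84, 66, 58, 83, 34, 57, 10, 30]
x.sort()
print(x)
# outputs [10, 30, 34, 57, 58, 66, 83, 84]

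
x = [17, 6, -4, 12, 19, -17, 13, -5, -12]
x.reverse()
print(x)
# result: [-12, -5, 13, -17, 19, 12, -4, 6, 17]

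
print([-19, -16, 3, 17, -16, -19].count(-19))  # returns 2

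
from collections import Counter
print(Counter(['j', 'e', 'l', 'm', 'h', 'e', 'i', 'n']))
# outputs Counter({'e': 2, 'j': 1, 'l': 1, 'm': 1, 'h': 1, 'i': 1, 'n': 1})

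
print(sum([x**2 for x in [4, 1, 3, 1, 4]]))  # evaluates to 43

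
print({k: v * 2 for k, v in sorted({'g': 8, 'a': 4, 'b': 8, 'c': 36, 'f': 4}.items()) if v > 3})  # {'a': 8, 'b': 16, 'c': 72, 'f': 8, 'g': 16}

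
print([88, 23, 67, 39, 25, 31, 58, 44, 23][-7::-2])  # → [67, 88]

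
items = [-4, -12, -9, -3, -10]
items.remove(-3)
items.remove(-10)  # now [-4, -12, -9]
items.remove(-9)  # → [-4, -12]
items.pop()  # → -12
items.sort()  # [-4]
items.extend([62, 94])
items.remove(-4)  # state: [62, 94]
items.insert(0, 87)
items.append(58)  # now [87, 62, 94, 58]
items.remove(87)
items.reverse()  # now [58, 94, 62]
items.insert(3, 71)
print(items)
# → [58, 94, 62, 71]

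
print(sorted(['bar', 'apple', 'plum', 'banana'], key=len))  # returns ['bar', 'plum', 'apple', 'banana']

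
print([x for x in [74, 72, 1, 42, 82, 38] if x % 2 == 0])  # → [74, 72, 42, 82, 38]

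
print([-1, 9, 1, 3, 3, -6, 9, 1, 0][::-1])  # [0, 1, 9, -6, 3, 3, 1, 9, -1]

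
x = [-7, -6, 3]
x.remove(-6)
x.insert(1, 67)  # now [-7, 67, 3]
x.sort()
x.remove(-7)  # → [3, 67]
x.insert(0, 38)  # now [38, 3, 67]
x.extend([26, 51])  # [38, 3, 67, 26, 51]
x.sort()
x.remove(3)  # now [26, 38, 51, 67]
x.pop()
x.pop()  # 51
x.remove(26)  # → [38]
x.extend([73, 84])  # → [38, 73, 84]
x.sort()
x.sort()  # [38, 73, 84]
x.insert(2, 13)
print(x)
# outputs [38, 73, 13, 84]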